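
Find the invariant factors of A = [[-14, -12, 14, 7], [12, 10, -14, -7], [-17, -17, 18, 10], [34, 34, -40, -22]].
The Jordan structure of A has elementary divisors (x + 2)^2, (x + 2)^2. Arranging the block sizes at each eigenvalue in decreasing order and taking row products gives the invariant factors.

Invariant factors (smallest first, each dividing the next): (x + 2)^2, (x + 2)^2.

Check: the last factor (x + 2)^2 is the minimal polynomial, and the product (x + 2)^4 is the characteristic polynomial.

(x + 2)^2, (x + 2)^2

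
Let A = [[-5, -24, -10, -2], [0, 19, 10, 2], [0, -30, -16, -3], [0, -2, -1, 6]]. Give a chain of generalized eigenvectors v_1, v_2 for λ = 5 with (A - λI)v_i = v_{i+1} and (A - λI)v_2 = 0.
v_1 = [[0, 0, 0, 1]]^T, v_2 = [[-2, 2, -3, 1]]^T

We seek v_1 ∈ ker((A - 5I)^2) \ ker(A - 5I), then set v_{i+1} = (A - 5I) v_i.

One such chain is v_1 = [[0, 0, 0, 1]]^T, v_2 = [[-2, 2, -3, 1]]^T. Check: (A - 5I) v_2 = [[0, 0, 0, 0]]^T = 0.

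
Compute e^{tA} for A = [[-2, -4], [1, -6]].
A has Jordan form J = [[-4, 1], [0, -4]] with A = PJP^{-1}, so e^{tA} = P e^{tJ} P^{-1}.

For a Jordan block J_k(λ), e^{tJ_k(λ)} = e^{λt} · (I + tN + t^2 N^2/2! + ... + t^{k-1} N^{k-1}/(k-1)!) where N is the nilpotent superdiagonal part.

Assembling the blocks and conjugating back gives the entries of e^{tA} as shown above.

e^{tA} = [[(2*t + 1)*e^{-4*t}, -4*t*e^{-4*t}], [t*e^{-4*t}, (1 - 2*t)*e^{-4*t}]]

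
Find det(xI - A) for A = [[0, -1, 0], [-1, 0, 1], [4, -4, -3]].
χ_A(x) = (x + 1)^3

xI - A = [[x, 1, 0], [1, x, -1], [-4, 4, x + 3]].

Expanding det(xI - A) along the first row:
det(xI - A) = + (x)·det([[x, -1], [4, x + 3]]) - (1)·det([[1, -1], [-4, x + 3]]) + (0)·det([[1, x], [-4, 4]]).

Evaluating gives χ_A(x) = x^3 + 3x^2 + 3x + 1 = (x + 1)^3.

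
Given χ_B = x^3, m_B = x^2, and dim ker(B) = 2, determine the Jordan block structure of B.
Jordan blocks: (0, 2), (0, 1)

λ = 0: algebraic multiplicity 3 (exponent in χ_B), largest block size 2 (exponent in m_B), 2 blocks (geometric multiplicity). These force block sizes [2, 1].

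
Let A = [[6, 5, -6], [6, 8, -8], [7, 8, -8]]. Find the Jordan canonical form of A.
J = [[2, 1, 0], [0, 2, 1], [0, 0, 2]]

The characteristic polynomial is det(xI - A) = (x - 2)^3, so the eigenvalues are 2 (algebraic multiplicity 3).

For λ = 2: rank(A - 2I) = 2, rank((A - 2I)^2) = 1, rank((A - 2I)^3) = 0. The eigenspace has dimension 3 - 2 = 1, so there is 1 Jordan block; the rank sequence gives block sizes [3].

Assembling the blocks gives the Jordan form J above.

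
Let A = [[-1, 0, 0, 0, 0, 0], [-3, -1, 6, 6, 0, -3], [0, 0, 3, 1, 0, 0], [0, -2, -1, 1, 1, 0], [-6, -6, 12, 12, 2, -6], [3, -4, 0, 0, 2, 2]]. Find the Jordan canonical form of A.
The characteristic polynomial is det(xI - A) = (x - 2)^4(x + 1)^2, so the eigenvalues are -1 (algebraic multiplicity 2), 2 (algebraic multiplicity 4).

For λ = -1: rank(A + I) = 4. The eigenspace has dimension 6 - 4 = 2, so there are 2 Jordan blocks; the rank sequence gives block sizes [1, 1].

For λ = 2: rank(A - 2I) = 4, rank((A - 2I)^2) = 3, rank((A - 2I)^3) = 2. The eigenspace has dimension 6 - 4 = 2, so there are 2 Jordan blocks; the rank sequence gives block sizes [3, 1].

Assembling the blocks gives the Jordan form J above.

J = [[-1, 0, 0, 0, 0, 0], [0, -1, 0, 0, 0, 0], [0, 0, 2, 1, 0, 0], [0, 0, 0, 2, 1, 0], [0, 0, 0, 0, 2, 0], [0, 0, 0, 0, 0, 2]]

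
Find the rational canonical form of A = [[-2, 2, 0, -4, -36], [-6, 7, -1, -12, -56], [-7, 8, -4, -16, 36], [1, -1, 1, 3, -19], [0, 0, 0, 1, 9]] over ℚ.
R = [[0, 2, 0, 0, 0], [1, 4, 0, 0, 0], [0, 0, 0, 0, -10], [0, 0, 1, 0, -18], [0, 0, 0, 1, 9]]

The invariant factors of A (the non-unit diagonal entries of the Smith normal form of xI - A over ℚ[x]) are x^2 - 4x - 2, (x - 5)(x^2 - 4x - 2), each dividing the next. The characteristic polynomial is their product, (x - 5)(x^2 - 4x - 2)^2.

The rational canonical form is the block-diagonal matrix of companion matrices C(f_i):
R = [[0, 2, 0, 0, 0], [1, 4, 0, 0, 0], [0, 0, 0, 0, -10], [0, 0, 1, 0, -18], [0, 0, 0, 1, 9]].

Note the characteristic polynomial does not split into linear factors over ℚ, so A has no Jordan form over ℚ; the rational canonical form exists over any field.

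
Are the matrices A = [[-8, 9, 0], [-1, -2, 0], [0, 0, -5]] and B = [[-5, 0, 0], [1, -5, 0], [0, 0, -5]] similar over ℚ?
Yes.

Two matrices over a field are similar if and only if they have the same invariant factors.

Both A and B have characteristic polynomial (x + 5)^3 and minimal polynomial (x + 5)^2. Computing further, both have invariant factors x + 5, (x + 5)^2. Hence A and B are similar.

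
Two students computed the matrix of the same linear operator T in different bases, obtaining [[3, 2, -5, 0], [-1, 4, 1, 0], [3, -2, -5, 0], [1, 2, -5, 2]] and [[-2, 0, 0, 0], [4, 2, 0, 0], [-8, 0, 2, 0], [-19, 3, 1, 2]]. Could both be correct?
Two matrices over a field are similar if and only if they have the same invariant factors.

Both A and B have characteristic polynomial (x - 2)^3(x + 2) and minimal polynomial (x - 2)^2(x + 2). Computing further, both have invariant factors x - 2, (x - 2)^2(x + 2). Hence A and B are similar.

Yes.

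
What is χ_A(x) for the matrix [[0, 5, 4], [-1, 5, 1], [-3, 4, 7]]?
xI - A = [[x, -5, -4], [1, x - 5, -1], [3, -4, x - 7]].

Expanding det(xI - A) along the first row:
det(xI - A) = + (x)·det([[x - 5, -1], [-4, x - 7]]) - (-5)·det([[1, -1], [3, x - 7]]) + (-4)·det([[1, x - 5], [3, -4]]).

Evaluating gives χ_A(x) = x^3 - 12x^2 + 48x - 64 = (x - 4)^3.

χ_A(x) = (x - 4)^3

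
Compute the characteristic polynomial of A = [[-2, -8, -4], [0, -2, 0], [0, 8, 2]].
xI - A = [[x + 2, 8, 4], [0, x + 2, 0], [0, -8, x - 2]].

Expanding det(xI - A) along the first row:
det(xI - A) = + (x + 2)·det([[x + 2, 0], [-8, x - 2]]) - (8)·det([[0, 0], [0, x - 2]]) + (4)·det([[0, x + 2], [0, -8]]).

Evaluating gives χ_A(x) = x^3 + 2x^2 - 4x - 8 = (x - 2)(x + 2)^2.

χ_A(x) = (x - 2)(x + 2)^2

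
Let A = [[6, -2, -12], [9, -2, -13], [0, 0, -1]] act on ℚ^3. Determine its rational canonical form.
The invariant factors of A (the non-unit diagonal entries of the Smith normal form of xI - A over ℚ[x]) are (x + 1)(x^2 - 4x + 6), each dividing the next. The characteristic polynomial is their product, (x + 1)(x^2 - 4x + 6).

The rational canonical form is the block-diagonal matrix of companion matrices C(f_i):
R = [[0, 0, -6], [1, 0, -2], [0, 1, 3]].

Note the characteristic polynomial does not split into linear factors over ℚ, so A has no Jordan form over ℚ; the rational canonical form exists over any field.

R = [[0, 0, -6], [1, 0, -2], [0, 1, 3]]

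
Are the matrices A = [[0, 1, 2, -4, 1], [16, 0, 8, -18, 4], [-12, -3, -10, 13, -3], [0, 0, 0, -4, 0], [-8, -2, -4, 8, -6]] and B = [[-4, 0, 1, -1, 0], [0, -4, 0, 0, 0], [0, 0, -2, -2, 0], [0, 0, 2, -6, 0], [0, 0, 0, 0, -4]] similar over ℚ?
No.

Both have characteristic polynomial (x + 4)^5 and minimal polynomial (x + 4)^2. But rank(A + 4I) = 2 for A while rank(B + 4I) = 1 for B, so the number of Jordan blocks at λ = -4 differs. A and B are not similar.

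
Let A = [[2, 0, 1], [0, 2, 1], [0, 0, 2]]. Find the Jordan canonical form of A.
The characteristic polynomial is det(xI - A) = (x - 2)^3, so the eigenvalues are 2 (algebraic multiplicity 3).

For λ = 2: rank(A - 2I) = 1, rank((A - 2I)^2) = 0. The eigenspace has dimension 3 - 1 = 2, so there are 2 Jordan blocks; the rank sequence gives block sizes [2, 1].

Assembling the blocks gives the Jordan form J above.

J = [[2, 1, 0], [0, 2, 0], [0, 0, 2]]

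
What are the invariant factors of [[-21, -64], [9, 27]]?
The Jordan structure of A has elementary divisors (x - 3)^2. Arranging the block sizes at each eigenvalue in decreasing order and taking row products gives the invariant factors.

Invariant factors (smallest first, each dividing the next): (x - 3)^2.

Check: the last factor (x - 3)^2 is the minimal polynomial, and the product (x - 3)^2 is the characteristic polynomial.

(x - 3)^2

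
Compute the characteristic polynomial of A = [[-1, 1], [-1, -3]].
xI - A = [[x + 1, -1], [1, x + 3]].

Expanding det(xI - A) along the first row:
det(xI - A) = + (x + 1)·det([[x + 3]]) - (-1)·det([[1]]).

Evaluating gives χ_A(x) = x^2 + 4x + 4 = (x + 2)^2.

χ_A(x) = (x + 2)^2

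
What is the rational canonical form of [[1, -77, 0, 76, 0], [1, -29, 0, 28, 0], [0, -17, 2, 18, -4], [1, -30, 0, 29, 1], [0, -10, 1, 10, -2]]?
The invariant factors of A (the non-unit diagonal entries of the Smith normal form of xI - A over ℚ[x]) are (x - 4)(x + 3)(x^3 + 2x + 4), each dividing the next. The characteristic polynomial is their product, (x - 4)(x + 3)(x^3 + 2x + 4).

The rational canonical form is the block-diagonal matrix of companion matrices C(f_i):
R = [[0, 0, 0, 0, 48], [1, 0, 0, 0, 28], [0, 1, 0, 0, -2], [0, 0, 1, 0, 10], [0, 0, 0, 1, 1]].

Note the characteristic polynomial does not split into linear factors over ℚ, so A has no Jordan form over ℚ; the rational canonical form exists over any field.

R = [[0, 0, 0, 0, 48], [1, 0, 0, 0, 28], [0, 1, 0, 0, -2], [0, 0, 1, 0, 10], [0, 0, 0, 1, 1]]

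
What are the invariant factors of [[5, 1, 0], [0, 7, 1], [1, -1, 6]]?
(x - 6)^3

The Jordan structure of A has elementary divisors (x - 6)^3. Arranging the block sizes at each eigenvalue in decreasing order and taking row products gives the invariant factors.

Invariant factors (smallest first, each dividing the next): (x - 6)^3.

Check: the last factor (x - 6)^3 is the minimal polynomial, and the product (x - 6)^3 is the characteristic polynomial.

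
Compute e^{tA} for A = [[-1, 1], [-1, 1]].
e^{tA} = [[1 - t, t], [-t, t + 1]]

A has Jordan form J = [[0, 1], [0, 0]] with A = PJP^{-1}, so e^{tA} = P e^{tJ} P^{-1}.

For a Jordan block J_k(λ), e^{tJ_k(λ)} = e^{λt} · (I + tN + t^2 N^2/2! + ... + t^{k-1} N^{k-1}/(k-1)!) where N is the nilpotent superdiagonal part.

Assembling the blocks and conjugating back gives the entries of e^{tA} as shown above.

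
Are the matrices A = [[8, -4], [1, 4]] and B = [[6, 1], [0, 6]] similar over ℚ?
Yes.

Two matrices over a field are similar if and only if they have the same invariant factors.

Both A and B have characteristic polynomial (x - 6)^2 and minimal polynomial (x - 6)^2. Computing further, both have invariant factors (x - 6)^2. Hence A and B are similar.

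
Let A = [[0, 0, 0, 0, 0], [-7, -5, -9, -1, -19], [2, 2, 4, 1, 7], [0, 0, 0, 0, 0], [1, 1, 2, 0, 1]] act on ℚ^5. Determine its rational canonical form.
The invariant factors of A (the non-unit diagonal entries of the Smith normal form of xI - A over ℚ[x]) are x, x(x^3 + 2x - 5), each dividing the next. The characteristic polynomial is their product, x^2(x^3 + 2x - 5).

The rational canonical form is the block-diagonal matrix of companion matrices C(f_i):
R = [[0, 0, 0, 0, 0], [0, 0, 0, 0, 0], [0, 1, 0, 0, 5], [0, 0, 1, 0, -2], [0, 0, 0, 1, 0]].

Note the characteristic polynomial does not split into linear factors over ℚ, so A has no Jordan form over ℚ; the rational canonical form exists over any field.

R = [[0, 0, 0, 0, 0], [0, 0, 0, 0, 0], [0, 1, 0, 0, 5], [0, 0, 1, 0, -2], [0, 0, 0, 1, 0]]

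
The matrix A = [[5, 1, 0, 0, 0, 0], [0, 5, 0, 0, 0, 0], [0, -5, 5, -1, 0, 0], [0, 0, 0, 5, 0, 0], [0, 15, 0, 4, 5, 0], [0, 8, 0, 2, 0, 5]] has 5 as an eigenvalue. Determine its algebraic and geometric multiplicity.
The characteristic polynomial is (x - 5)^6, so the factor x - 5 appears with exponent 6: the algebraic multiplicity is 6.

rank(A - 5I) = 2, so the eigenspace has dimension 6 - 2 = 4: the geometric multiplicity is 4.

Since 4 < 6, A is not diagonalizable.

algebraic multiplicity 6, geometric multiplicity 4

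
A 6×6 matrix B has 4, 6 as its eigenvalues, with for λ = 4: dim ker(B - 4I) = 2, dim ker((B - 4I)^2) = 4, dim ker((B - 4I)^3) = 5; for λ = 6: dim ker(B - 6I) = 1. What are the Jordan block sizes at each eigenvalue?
λ = 4: successive nullity increments [2, 2, 1] count blocks of size ≥ k; block sizes are [3, 2].
λ = 6: successive nullity increments [1] count blocks of size ≥ k; block sizes are [1].

Jordan blocks: (4, 3), (4, 2), (6, 1)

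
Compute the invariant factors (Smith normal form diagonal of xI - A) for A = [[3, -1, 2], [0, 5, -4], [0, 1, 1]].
The Jordan structure of A has elementary divisors (x - 3)^2, (x - 3). Arranging the block sizes at each eigenvalue in decreasing order and taking row products gives the invariant factors.

Invariant factors (smallest first, each dividing the next): x - 3, (x - 3)^2.

Check: the last factor (x - 3)^2 is the minimal polynomial, and the product (x - 3)^3 is the characteristic polynomial.

x - 3, (x - 3)^2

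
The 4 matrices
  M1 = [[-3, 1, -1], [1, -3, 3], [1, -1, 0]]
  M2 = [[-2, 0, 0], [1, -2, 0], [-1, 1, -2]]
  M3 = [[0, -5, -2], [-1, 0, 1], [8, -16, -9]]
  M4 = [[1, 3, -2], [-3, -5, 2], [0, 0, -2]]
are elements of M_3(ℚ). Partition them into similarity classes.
Characteristic polynomials: χ_{M1} = (x + 2)^3, χ_{M2} = (x + 2)^3, χ_{M3} = (x + 3)^3, χ_{M4} = (x + 2)^3.

{M1, M2}: invariant factors (x + 2)^3.

{M3}: invariant factors (x + 3)^3.

{M4}: invariant factors x + 2, (x + 2)^2.

Matrices are similar if and only if their invariant-factor lists agree; the partition into similarity classes is {M1, M2}, {M3}, {M4}.

3 classes: {M1, M2}, {M3}, {M4}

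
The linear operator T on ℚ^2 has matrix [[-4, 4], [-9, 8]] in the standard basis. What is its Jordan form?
The characteristic polynomial is det(xI - A) = (x - 2)^2, so the eigenvalues are 2 (algebraic multiplicity 2).

For λ = 2: rank(A - 2I) = 1, rank((A - 2I)^2) = 0. The eigenspace has dimension 2 - 1 = 1, so there is 1 Jordan block; the rank sequence gives block sizes [2].

Assembling the blocks gives the Jordan form J above.

J = [[2, 1], [0, 2]]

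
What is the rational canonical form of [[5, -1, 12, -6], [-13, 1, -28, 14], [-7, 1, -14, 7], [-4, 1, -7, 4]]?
R = [[0, 0, 0, 8], [1, 0, 0, 6], [0, 1, 0, 1], [0, 0, 1, -4]]

The invariant factors of A (the non-unit diagonal entries of the Smith normal form of xI - A over ℚ[x]) are (x + 4)(x^3 - x - 2), each dividing the next. The characteristic polynomial is their product, (x + 4)(x^3 - x - 2).

The rational canonical form is the block-diagonal matrix of companion matrices C(f_i):
R = [[0, 0, 0, 8], [1, 0, 0, 6], [0, 1, 0, 1], [0, 0, 1, -4]].

Note the characteristic polynomial does not split into linear factors over ℚ, so A has no Jordan form over ℚ; the rational canonical form exists over any field.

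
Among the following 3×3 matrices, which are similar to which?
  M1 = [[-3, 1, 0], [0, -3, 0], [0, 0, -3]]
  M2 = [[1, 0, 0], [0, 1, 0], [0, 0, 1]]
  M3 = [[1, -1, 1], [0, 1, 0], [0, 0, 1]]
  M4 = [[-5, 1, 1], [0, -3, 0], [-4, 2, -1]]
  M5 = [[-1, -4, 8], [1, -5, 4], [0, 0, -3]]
Characteristic polynomials: χ_{M1} = (x + 3)^3, χ_{M2} = (x - 1)^3, χ_{M3} = (x - 1)^3, χ_{M4} = (x + 3)^3, χ_{M5} = (x + 3)^3.

{M1, M4, M5}: invariant factors x + 3, (x + 3)^2.

{M2}: invariant factors x - 1, x - 1, x - 1.

{M3}: invariant factors x - 1, (x - 1)^2.

Matrices are similar if and only if their invariant-factor lists agree; the partition into similarity classes is {M1, M4, M5}, {M2}, {M3}.

3 classes: {M1, M4, M5}, {M2}, {M3}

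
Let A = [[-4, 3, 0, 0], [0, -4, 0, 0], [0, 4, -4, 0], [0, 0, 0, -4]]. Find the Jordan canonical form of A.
The characteristic polynomial is det(xI - A) = (x + 4)^4, so the eigenvalues are -4 (algebraic multiplicity 4).

For λ = -4: rank(A + 4I) = 1, rank((A + 4I)^2) = 0. The eigenspace has dimension 4 - 1 = 3, so there are 3 Jordan blocks; the rank sequence gives block sizes [2, 1, 1].

Assembling the blocks gives the Jordan form J above.

J = [[-4, 1, 0, 0], [0, -4, 0, 0], [0, 0, -4, 0], [0, 0, 0, -4]]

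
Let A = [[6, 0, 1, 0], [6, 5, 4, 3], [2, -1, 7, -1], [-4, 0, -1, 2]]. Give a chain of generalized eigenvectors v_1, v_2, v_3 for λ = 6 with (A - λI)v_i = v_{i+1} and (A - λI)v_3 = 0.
v_1 = [[1, 2, 0, -1]]^T, v_2 = [[0, 1, 1, 0]]^T, v_3 = [[1, 3, 0, -1]]^T

We seek v_1 ∈ ker((A - 6I)^3) \ ker((A - 6I)^2), then set v_{i+1} = (A - 6I) v_i.

One such chain is v_1 = [[1, 2, 0, -1]]^T, v_2 = [[0, 1, 1, 0]]^T, v_3 = [[1, 3, 0, -1]]^T. Check: (A - 6I) v_3 = [[0, 0, 0, 0]]^T = 0.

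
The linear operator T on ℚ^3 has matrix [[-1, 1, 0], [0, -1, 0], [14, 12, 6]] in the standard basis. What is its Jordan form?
The characteristic polynomial is det(xI - A) = (x - 6)(x + 1)^2, so the eigenvalues are -1 (algebraic multiplicity 2), 6 (algebraic multiplicity 1).

For λ = -1: rank(A + I) = 2, rank((A + I)^2) = 1. The eigenspace has dimension 3 - 2 = 1, so there is 1 Jordan block; the rank sequence gives block sizes [2].

For λ = 6: algebraic multiplicity 1 gives one 1×1 block.

Assembling the blocks gives the Jordan form J above.

J = [[-1, 1, 0], [0, -1, 0], [0, 0, 6]]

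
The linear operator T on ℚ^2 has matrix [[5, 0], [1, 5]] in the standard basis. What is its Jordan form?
J = [[5, 1], [0, 5]]

The characteristic polynomial is det(xI - A) = (x - 5)^2, so the eigenvalues are 5 (algebraic multiplicity 2).

For λ = 5: rank(A - 5I) = 1, rank((A - 5I)^2) = 0. The eigenspace has dimension 2 - 1 = 1, so there is 1 Jordan block; the rank sequence gives block sizes [2].

Assembling the blocks gives the Jordan form J above.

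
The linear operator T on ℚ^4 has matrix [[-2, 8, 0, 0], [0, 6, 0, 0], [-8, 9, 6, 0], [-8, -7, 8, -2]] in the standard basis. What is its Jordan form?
The characteristic polynomial is det(xI - A) = (x - 6)^2(x + 2)^2, so the eigenvalues are -2 (algebraic multiplicity 2), 6 (algebraic multiplicity 2).

For λ = -2: rank(A + 2I) = 2. The eigenspace has dimension 4 - 2 = 2, so there are 2 Jordan blocks; the rank sequence gives block sizes [1, 1].

For λ = 6: rank(A - 6I) = 3, rank((A - 6I)^2) = 2. The eigenspace has dimension 4 - 3 = 1, so there is 1 Jordan block; the rank sequence gives block sizes [2].

Assembling the blocks gives the Jordan form J above.

J = [[-2, 0, 0, 0], [0, -2, 0, 0], [0, 0, 6, 1], [0, 0, 0, 6]]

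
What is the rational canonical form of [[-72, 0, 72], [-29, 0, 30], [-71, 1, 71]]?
The invariant factors of A (the non-unit diagonal entries of the Smith normal form of xI - A over ℚ[x]) are (x - 6)(x + 3)(x + 4), each dividing the next. The characteristic polynomial is their product, (x - 6)(x + 3)(x + 4).

The rational canonical form is the block-diagonal matrix of companion matrices C(f_i):
R = [[0, 0, 72], [1, 0, 30], [0, 1, -1]].

R = [[0, 0, 72], [1, 0, 30], [0, 1, -1]]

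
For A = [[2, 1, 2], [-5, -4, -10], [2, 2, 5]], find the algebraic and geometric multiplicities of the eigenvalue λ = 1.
algebraic multiplicity 3, geometric multiplicity 2

The characteristic polynomial is (x - 1)^3, so the factor x - 1 appears with exponent 3: the algebraic multiplicity is 3.

rank(A - I) = 1, so the eigenspace has dimension 3 - 1 = 2: the geometric multiplicity is 2.

Since 2 < 3, A is not diagonalizable.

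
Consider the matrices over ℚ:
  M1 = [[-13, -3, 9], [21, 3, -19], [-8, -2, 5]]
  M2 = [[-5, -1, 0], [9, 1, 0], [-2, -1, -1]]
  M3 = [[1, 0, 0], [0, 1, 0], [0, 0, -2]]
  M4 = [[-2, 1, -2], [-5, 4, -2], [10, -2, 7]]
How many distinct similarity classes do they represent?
Characteristic polynomials: χ_{M1} = (x + 1)(x + 2)^2, χ_{M2} = (x + 1)(x + 2)^2, χ_{M3} = (x - 1)^2(x + 2), χ_{M4} = (x - 3)^3.

{M1, M2}: invariant factors (x + 1)(x + 2)^2.

{M3}: invariant factors x - 1, (x - 1)(x + 2).

{M4}: invariant factors x - 3, (x - 3)^2.

Matrices are similar if and only if their invariant-factor lists agree; the partition into similarity classes is {M1, M2}, {M3}, {M4}.

3 classes: {M1, M2}, {M3}, {M4}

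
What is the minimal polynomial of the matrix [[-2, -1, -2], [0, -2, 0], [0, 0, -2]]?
m_A(x) = (x + 2)^2

The characteristic polynomial factors as (x + 2)^3. The minimal polynomial is ∏(x - λ)^{k_λ} where k_λ is the size of the largest Jordan block at λ.

For λ = -2: rank(A + 2I) = 1, and the largest Jordan block has size 2 (the smallest k with rank((A + 2I)^k) = rank((A + 2I)^(k+1))).

So m_A(x) = (x + 2)^2.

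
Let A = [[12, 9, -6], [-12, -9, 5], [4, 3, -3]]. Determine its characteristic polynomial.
χ_A(x) = x^3

xI - A = [[x - 12, -9, 6], [12, x + 9, -5], [-4, -3, x + 3]].

Expanding det(xI - A) along the first row:
det(xI - A) = + (x - 12)·det([[x + 9, -5], [-3, x + 3]]) - (-9)·det([[12, -5], [-4, x + 3]]) + (6)·det([[12, x + 9], [-4, -3]]).

Evaluating gives χ_A(x) = x^3.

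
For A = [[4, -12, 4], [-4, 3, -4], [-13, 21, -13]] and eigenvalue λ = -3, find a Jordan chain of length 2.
We seek v_1 ∈ ker((A + 3I)^2) \ ker(A + 3I), then set v_{i+1} = (A + 3I) v_i.

One such chain is v_1 = [[0, -1, -2]]^T, v_2 = [[4, 2, -1]]^T. Check: (A + 3I) v_2 = [[0, 0, 0]]^T = 0.

v_1 = [[0, -1, -2]]^T, v_2 = [[4, 2, -1]]^T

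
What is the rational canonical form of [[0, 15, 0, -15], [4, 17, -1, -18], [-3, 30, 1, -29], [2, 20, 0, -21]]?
The invariant factors of A (the non-unit diagonal entries of the Smith normal form of xI - A over ℚ[x]) are (x + 3)(x^3 - x + 5), each dividing the next. The characteristic polynomial is their product, (x + 3)(x^3 - x + 5).

The rational canonical form is the block-diagonal matrix of companion matrices C(f_i):
R = [[0, 0, 0, -15], [1, 0, 0, -2], [0, 1, 0, 1], [0, 0, 1, -3]].

Note the characteristic polynomial does not split into linear factors over ℚ, so A has no Jordan form over ℚ; the rational canonical form exists over any field.

R = [[0, 0, 0, -15], [1, 0, 0, -2], [0, 1, 0, 1], [0, 0, 1, -3]]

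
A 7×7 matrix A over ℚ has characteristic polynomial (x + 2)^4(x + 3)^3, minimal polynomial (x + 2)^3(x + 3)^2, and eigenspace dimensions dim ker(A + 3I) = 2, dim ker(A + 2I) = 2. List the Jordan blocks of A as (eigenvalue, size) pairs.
λ = -3: algebraic multiplicity 3 (exponent in χ_A), largest block size 2 (exponent in m_A), 2 blocks (geometric multiplicity). These force block sizes [2, 1].
λ = -2: algebraic multiplicity 4 (exponent in χ_A), largest block size 3 (exponent in m_A), 2 blocks (geometric multiplicity). These force block sizes [3, 1].

Jordan blocks: (-3, 2), (-3, 1), (-2, 3), (-2, 1)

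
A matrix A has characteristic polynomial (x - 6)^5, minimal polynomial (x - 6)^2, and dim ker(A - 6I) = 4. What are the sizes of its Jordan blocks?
Jordan blocks: (6, 2), (6, 1), (6, 1), (6, 1)

λ = 6: algebraic multiplicity 5 (exponent in χ_A), largest block size 2 (exponent in m_A), 4 blocks (geometric multiplicity). These force block sizes [2, 1, 1, 1].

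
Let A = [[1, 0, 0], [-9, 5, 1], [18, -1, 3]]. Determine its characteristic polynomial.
χ_A(x) = (x - 4)^2(x - 1)

xI - A = [[x - 1, 0, 0], [9, x - 5, -1], [-18, 1, x - 3]].

Expanding det(xI - A) along the first row:
det(xI - A) = + (x - 1)·det([[x - 5, -1], [1, x - 3]]) - (0)·det([[9, -1], [-18, x - 3]]) + (0)·det([[9, x - 5], [-18, 1]]).

Evaluating gives χ_A(x) = x^3 - 9x^2 + 24x - 16 = (x - 4)^2(x - 1).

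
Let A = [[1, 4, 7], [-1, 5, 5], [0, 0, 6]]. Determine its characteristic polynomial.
χ_A(x) = (x - 6)(x - 3)^2

xI - A = [[x - 1, -4, -7], [1, x - 5, -5], [0, 0, x - 6]].

Expanding det(xI - A) along the first row:
det(xI - A) = + (x - 1)·det([[x - 5, -5], [0, x - 6]]) - (-4)·det([[1, -5], [0, x - 6]]) + (-7)·det([[1, x - 5], [0, 0]]).

Evaluating gives χ_A(x) = x^3 - 12x^2 + 45x - 54 = (x - 6)(x - 3)^2.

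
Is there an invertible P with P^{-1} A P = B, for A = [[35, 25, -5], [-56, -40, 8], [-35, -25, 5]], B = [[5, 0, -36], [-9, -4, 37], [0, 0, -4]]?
No.

trace(A) = 0 but trace(B) = -3. The trace is a similarity invariant, so A and B are not similar.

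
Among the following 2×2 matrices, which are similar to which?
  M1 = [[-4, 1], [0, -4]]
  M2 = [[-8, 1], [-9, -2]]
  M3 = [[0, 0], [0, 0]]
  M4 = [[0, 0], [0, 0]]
Characteristic polynomials: χ_{M1} = (x + 4)^2, χ_{M2} = (x + 5)^2, χ_{M3} = x^2, χ_{M4} = x^2.

{M1}: invariant factors (x + 4)^2.

{M2}: invariant factors (x + 5)^2.

{M3, M4}: invariant factors x, x.

Matrices are similar if and only if their invariant-factor lists agree; the partition into similarity classes is {M1}, {M2}, {M3, M4}.

3 classes: {M1}, {M2}, {M3, M4}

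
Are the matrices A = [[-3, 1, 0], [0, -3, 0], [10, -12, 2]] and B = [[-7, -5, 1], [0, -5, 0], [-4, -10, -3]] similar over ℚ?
trace(A) = -4 but trace(B) = -15. The trace is a similarity invariant, so A and B are not similar.

No.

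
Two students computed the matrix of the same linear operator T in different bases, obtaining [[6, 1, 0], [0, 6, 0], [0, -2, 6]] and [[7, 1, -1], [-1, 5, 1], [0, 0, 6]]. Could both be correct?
Two matrices over a field are similar if and only if they have the same invariant factors.

Both A and B have characteristic polynomial (x - 6)^3 and minimal polynomial (x - 6)^2. Computing further, both have invariant factors x - 6, (x - 6)^2. Hence A and B are similar.

Yes.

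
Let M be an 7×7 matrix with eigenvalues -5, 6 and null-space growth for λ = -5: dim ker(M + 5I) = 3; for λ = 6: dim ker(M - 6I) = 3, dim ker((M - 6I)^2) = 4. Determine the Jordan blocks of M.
λ = -5: successive nullity increments [3] count blocks of size ≥ k; block sizes are [1, 1, 1].
λ = 6: successive nullity increments [3, 1] count blocks of size ≥ k; block sizes are [2, 1, 1].

Jordan blocks: (-5, 1), (-5, 1), (-5, 1), (6, 2), (6, 1), (6, 1)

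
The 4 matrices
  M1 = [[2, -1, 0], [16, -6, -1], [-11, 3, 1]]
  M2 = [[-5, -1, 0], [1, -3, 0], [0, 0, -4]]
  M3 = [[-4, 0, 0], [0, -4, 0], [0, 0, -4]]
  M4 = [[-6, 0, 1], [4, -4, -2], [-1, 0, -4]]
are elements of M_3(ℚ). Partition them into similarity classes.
Characteristic polynomials: χ_{M1} = (x + 1)^3, χ_{M2} = (x + 4)^3, χ_{M3} = (x + 4)^3, χ_{M4} = (x + 4)(x + 5)^2.

{M1}: invariant factors (x + 1)^3.

{M2}: invariant factors x + 4, (x + 4)^2.

{M3}: invariant factors x + 4, x + 4, x + 4.

{M4}: invariant factors (x + 4)(x + 5)^2.

Matrices are similar if and only if their invariant-factor lists agree; the partition into similarity classes is {M1}, {M2}, {M3}, {M4}.

4 classes: {M1}, {M2}, {M3}, {M4}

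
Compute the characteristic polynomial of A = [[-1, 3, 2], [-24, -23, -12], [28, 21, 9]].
χ_A(x) = (x + 5)^3

xI - A = [[x + 1, -3, -2], [24, x + 23, 12], [-28, -21, x - 9]].

Expanding det(xI - A) along the first row:
det(xI - A) = + (x + 1)·det([[x + 23, 12], [-21, x - 9]]) - (-3)·det([[24, 12], [-28, x - 9]]) + (-2)·det([[24, x + 23], [-28, -21]]).

Evaluating gives χ_A(x) = x^3 + 15x^2 + 75x + 125 = (x + 5)^3.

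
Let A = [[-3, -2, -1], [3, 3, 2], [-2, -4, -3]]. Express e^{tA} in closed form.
e^{tA} = [[(1 - 2*t)*e^{-t}, -2*t*e^{-t}, -t*e^{-t}], [t*(t + 3)*e^{-t}, (t^2 + 4*t + 1)*e^{-t}, t*(t + 4)*e^{-t}/2], [2*t*(-t - 1)*e^{-t}, 2*t*(-t - 2)*e^{-t}, (-t^2 - 2*t + 1)*e^{-t}]]

A has Jordan form J = [[-1, 1, 0], [0, -1, 1], [0, 0, -1]] with A = PJP^{-1}, so e^{tA} = P e^{tJ} P^{-1}.

For a Jordan block J_k(λ), e^{tJ_k(λ)} = e^{λt} · (I + tN + t^2 N^2/2! + ... + t^{k-1} N^{k-1}/(k-1)!) where N is the nilpotent superdiagonal part.

Assembling the blocks and conjugating back gives the entries of e^{tA} as shown above.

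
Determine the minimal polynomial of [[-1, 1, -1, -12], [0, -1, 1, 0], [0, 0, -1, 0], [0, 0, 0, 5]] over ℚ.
The characteristic polynomial factors as (x - 5)(x + 1)^3. The minimal polynomial is ∏(x - λ)^{k_λ} where k_λ is the size of the largest Jordan block at λ.

For λ = -1: rank(A + I) = 3, and the largest Jordan block has size 3 (the smallest k with rank((A + I)^k) = rank((A + I)^(k+1))).
For λ = 5: rank(A - 5I) = 3, and the largest Jordan block has size 1 (the smallest k with rank((A - 5I)^k) = rank((A - 5I)^(k+1))).

So m_A(x) = (x - 5)(x + 1)^3.

m_A(x) = (x - 5)(x + 1)^3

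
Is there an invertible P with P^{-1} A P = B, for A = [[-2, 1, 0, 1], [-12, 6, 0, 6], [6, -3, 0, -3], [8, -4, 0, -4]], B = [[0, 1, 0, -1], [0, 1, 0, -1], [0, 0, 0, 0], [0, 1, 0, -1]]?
Two matrices over a field are similar if and only if they have the same invariant factors.

Both A and B have characteristic polynomial x^4 and minimal polynomial x^2. Computing further, both have invariant factors x, x, x^2. Hence A and B are similar.

Yes.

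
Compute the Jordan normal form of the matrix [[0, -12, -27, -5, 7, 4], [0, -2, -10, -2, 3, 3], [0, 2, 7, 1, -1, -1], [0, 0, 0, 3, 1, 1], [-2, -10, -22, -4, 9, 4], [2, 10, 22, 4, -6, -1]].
The characteristic polynomial is det(xI - A) = (x - 3)^4(x - 2)^2, so the eigenvalues are 2 (algebraic multiplicity 2), 3 (algebraic multiplicity 4).

For λ = 2: rank(A - 2I) = 4. The eigenspace has dimension 6 - 4 = 2, so there are 2 Jordan blocks; the rank sequence gives block sizes [1, 1].

For λ = 3: rank(A - 3I) = 4, rank((A - 3I)^2) = 3, rank((A - 3I)^3) = 2. The eigenspace has dimension 6 - 4 = 2, so there are 2 Jordan blocks; the rank sequence gives block sizes [3, 1].

Assembling the blocks gives the Jordan form J above.

J = [[2, 0, 0, 0, 0, 0], [0, 2, 0, 0, 0, 0], [0, 0, 3, 1, 0, 0], [0, 0, 0, 3, 1, 0], [0, 0, 0, 0, 3, 0], [0, 0, 0, 0, 0, 3]]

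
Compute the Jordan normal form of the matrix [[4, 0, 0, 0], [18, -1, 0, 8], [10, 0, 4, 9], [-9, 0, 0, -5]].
J = [[-5, 0, 0, 0], [0, -1, 0, 0], [0, 0, 4, 1], [0, 0, 0, 4]]

The characteristic polynomial is det(xI - A) = (x - 4)^2(x + 1)(x + 5), so the eigenvalues are -5 (algebraic multiplicity 1), -1 (algebraic multiplicity 1), 4 (algebraic multiplicity 2).

For λ = -5: algebraic multiplicity 1 gives one 1×1 block.

For λ = -1: algebraic multiplicity 1 gives one 1×1 block.

For λ = 4: rank(A - 4I) = 3, rank((A - 4I)^2) = 2. The eigenspace has dimension 4 - 3 = 1, so there is 1 Jordan block; the rank sequence gives block sizes [2].

Assembling the blocks gives the Jordan form J above.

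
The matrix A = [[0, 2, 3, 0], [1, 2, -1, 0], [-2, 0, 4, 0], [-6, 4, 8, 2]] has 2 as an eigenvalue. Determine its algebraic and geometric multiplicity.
algebraic multiplicity 4, geometric multiplicity 2

The characteristic polynomial is (x - 2)^4, so the factor x - 2 appears with exponent 4: the algebraic multiplicity is 4.

rank(A - 2I) = 2, so the eigenspace has dimension 4 - 2 = 2: the geometric multiplicity is 2.

Since 2 < 4, A is not diagonalizable.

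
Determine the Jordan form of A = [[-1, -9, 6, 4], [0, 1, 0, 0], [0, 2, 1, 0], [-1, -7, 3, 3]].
J = [[1, 1, 0, 0], [0, 1, 1, 0], [0, 0, 1, 0], [0, 0, 0, 1]]

The characteristic polynomial is det(xI - A) = (x - 1)^4, so the eigenvalues are 1 (algebraic multiplicity 4).

For λ = 1: rank(A - I) = 2, rank((A - I)^2) = 1, rank((A - I)^3) = 0. The eigenspace has dimension 4 - 2 = 2, so there are 2 Jordan blocks; the rank sequence gives block sizes [3, 1].

Assembling the blocks gives the Jordan form J above.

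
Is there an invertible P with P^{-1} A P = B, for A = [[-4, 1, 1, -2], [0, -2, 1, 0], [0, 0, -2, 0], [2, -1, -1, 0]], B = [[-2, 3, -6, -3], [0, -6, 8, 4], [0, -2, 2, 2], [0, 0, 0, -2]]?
No.

Both have characteristic polynomial (x + 2)^4, but the minimal polynomial of A is (x + 2)^3 while the minimal polynomial of B is (x + 2)^2. The minimal polynomial is a similarity invariant, so A and B are not similar.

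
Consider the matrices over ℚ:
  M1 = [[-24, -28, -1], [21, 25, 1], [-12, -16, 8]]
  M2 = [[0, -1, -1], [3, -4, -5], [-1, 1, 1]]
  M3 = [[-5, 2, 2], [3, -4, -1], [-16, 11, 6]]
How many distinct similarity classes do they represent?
2 classes: {M1}, {M2, M3}

Characteristic polynomials: χ_{M1} = (x - 6)^2(x + 3), χ_{M2} = (x + 1)^3, χ_{M3} = (x + 1)^3.

{M1}: invariant factors (x - 6)^2(x + 3).

{M2, M3}: invariant factors (x + 1)^3.

Matrices are similar if and only if their invariant-factor lists agree; the partition into similarity classes is {M1}, {M2, M3}.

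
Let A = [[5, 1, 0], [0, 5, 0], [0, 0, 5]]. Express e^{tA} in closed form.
A has Jordan form J = [[5, 1, 0], [0, 5, 0], [0, 0, 5]] with A = PJP^{-1}, so e^{tA} = P e^{tJ} P^{-1}.

For a Jordan block J_k(λ), e^{tJ_k(λ)} = e^{λt} · (I + tN + t^2 N^2/2! + ... + t^{k-1} N^{k-1}/(k-1)!) where N is the nilpotent superdiagonal part.

Assembling the blocks and conjugating back gives the entries of e^{tA} as shown above.

e^{tA} = [[e^{5*t}, t*e^{5*t}, 0], [0, e^{5*t}, 0], [0, 0, e^{5*t}]]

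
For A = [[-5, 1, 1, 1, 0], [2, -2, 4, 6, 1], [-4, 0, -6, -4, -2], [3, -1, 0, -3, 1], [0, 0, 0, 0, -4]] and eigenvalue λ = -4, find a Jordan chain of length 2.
We seek v_1 ∈ ker((A + 4I)^2) \ ker(A + 4I), then set v_{i+1} = (A + 4I) v_i.

One such chain is v_1 = [[0, 0, 0, 0, 1]]^T, v_2 = [[0, 1, -2, 1, 0]]^T. Check: (A + 4I) v_2 = [[0, 0, 0, 0, 0]]^T = 0.

v_1 = [[0, 0, 0, 0, 1]]^T, v_2 = [[0, 1, -2, 1, 0]]^T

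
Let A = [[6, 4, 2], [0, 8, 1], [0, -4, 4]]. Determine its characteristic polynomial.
xI - A = [[x - 6, -4, -2], [0, x - 8, -1], [0, 4, x - 4]].

Expanding det(xI - A) along the first row:
det(xI - A) = + (x - 6)·det([[x - 8, -1], [4, x - 4]]) - (-4)·det([[0, -1], [0, x - 4]]) + (-2)·det([[0, x - 8], [0, 4]]).

Evaluating gives χ_A(x) = x^3 - 18x^2 + 108x - 216 = (x - 6)^3.

χ_A(x) = (x - 6)^3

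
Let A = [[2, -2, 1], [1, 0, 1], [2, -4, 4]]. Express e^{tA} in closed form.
A has Jordan form J = [[2, 1, 0], [0, 2, 1], [0, 0, 2]] with A = PJP^{-1}, so e^{tA} = P e^{tJ} P^{-1}.

For a Jordan block J_k(λ), e^{tJ_k(λ)} = e^{λt} · (I + tN + t^2 N^2/2! + ... + t^{k-1} N^{k-1}/(k-1)!) where N is the nilpotent superdiagonal part.

Assembling the blocks and conjugating back gives the entries of e^{tA} as shown above.

e^{tA} = [[e^{2*t}, -2*t*e^{2*t}, t*e^{2*t}], [t*e^{2*t}, (-t^2 - 2*t + 1)*e^{2*t}, t*(t + 2)*e^{2*t}/2], [2*t*e^{2*t}, 2*t*(-t - 2)*e^{2*t}, (t^2 + 2*t + 1)*e^{2*t}]]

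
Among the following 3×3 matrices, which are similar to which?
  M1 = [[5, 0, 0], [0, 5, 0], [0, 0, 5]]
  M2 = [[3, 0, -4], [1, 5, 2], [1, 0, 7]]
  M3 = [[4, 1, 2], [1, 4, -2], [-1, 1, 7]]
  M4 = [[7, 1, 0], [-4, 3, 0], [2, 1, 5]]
Characteristic polynomials: χ_{M1} = (x - 5)^3, χ_{M2} = (x - 5)^3, χ_{M3} = (x - 5)^3, χ_{M4} = (x - 5)^3.

{M1}: invariant factors x - 5, x - 5, x - 5.

{M2, M3, M4}: invariant factors x - 5, (x - 5)^2.

Matrices are similar if and only if their invariant-factor lists agree; the partition into similarity classes is {M1}, {M2, M3, M4}.

2 classes: {M1}, {M2, M3, M4}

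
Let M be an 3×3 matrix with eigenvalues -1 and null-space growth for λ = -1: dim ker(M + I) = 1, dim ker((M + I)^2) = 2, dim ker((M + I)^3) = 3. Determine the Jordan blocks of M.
Jordan blocks: (-1, 3)

λ = -1: successive nullity increments [1, 1, 1] count blocks of size ≥ k; block sizes are [3].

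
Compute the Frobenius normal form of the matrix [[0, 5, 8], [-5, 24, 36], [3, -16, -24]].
The invariant factors of A (the non-unit diagonal entries of the Smith normal form of xI - A over ℚ[x]) are x^3 + x - 4, each dividing the next. The characteristic polynomial is their product, x^3 + x - 4.

The rational canonical form is the block-diagonal matrix of companion matrices C(f_i):
R = [[0, 0, 4], [1, 0, -1], [0, 1, 0]].

Note the characteristic polynomial does not split into linear factors over ℚ, so A has no Jordan form over ℚ; the rational canonical form exists over any field.

R = [[0, 0, 4], [1, 0, -1], [0, 1, 0]]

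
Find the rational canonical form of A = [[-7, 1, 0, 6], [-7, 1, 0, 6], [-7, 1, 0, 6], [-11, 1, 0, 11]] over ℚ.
R = [[0, 0, 0, 0], [0, 0, 0, 0], [0, 1, 0, 6], [0, 0, 1, 5]]

The invariant factors of A (the non-unit diagonal entries of the Smith normal form of xI - A over ℚ[x]) are x, x(x - 6)(x + 1), each dividing the next. The characteristic polynomial is their product, x^2(x - 6)(x + 1).

The rational canonical form is the block-diagonal matrix of companion matrices C(f_i):
R = [[0, 0, 0, 0], [0, 0, 0, 0], [0, 1, 0, 6], [0, 0, 1, 5]].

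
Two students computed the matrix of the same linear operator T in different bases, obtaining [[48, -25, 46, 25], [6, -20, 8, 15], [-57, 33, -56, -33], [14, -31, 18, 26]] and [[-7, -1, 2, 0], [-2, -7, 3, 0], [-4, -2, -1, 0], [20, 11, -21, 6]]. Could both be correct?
trace(A) = -2 but trace(B) = -9. The trace is a similarity invariant, so A and B are not similar.

No.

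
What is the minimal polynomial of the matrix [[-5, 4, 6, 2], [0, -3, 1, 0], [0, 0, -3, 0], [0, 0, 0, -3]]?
The characteristic polynomial factors as (x + 3)^3(x + 5). The minimal polynomial is ∏(x - λ)^{k_λ} where k_λ is the size of the largest Jordan block at λ.

For λ = -5: rank(A + 5I) = 3, and the largest Jordan block has size 1 (the smallest k with rank((A + 5I)^k) = rank((A + 5I)^(k+1))).
For λ = -3: rank(A + 3I) = 2, and the largest Jordan block has size 2 (the smallest k with rank((A + 3I)^k) = rank((A + 3I)^(k+1))).

So m_A(x) = (x + 3)^2(x + 5).

m_A(x) = (x + 3)^2(x + 5)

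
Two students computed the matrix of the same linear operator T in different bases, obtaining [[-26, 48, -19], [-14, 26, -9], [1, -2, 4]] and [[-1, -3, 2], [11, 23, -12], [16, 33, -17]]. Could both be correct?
trace(A) = 4 but trace(B) = 5. The trace is a similarity invariant, so A and B are not similar.

No.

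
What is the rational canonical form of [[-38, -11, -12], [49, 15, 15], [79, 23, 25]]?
The invariant factors of A (the non-unit diagonal entries of the Smith normal form of xI - A over ℚ[x]) are (x - 1)(x^2 - x - 4), each dividing the next. The characteristic polynomial is their product, (x - 1)(x^2 - x - 4).

The rational canonical form is the block-diagonal matrix of companion matrices C(f_i):
R = [[0, 0, -4], [1, 0, 3], [0, 1, 2]].

Note the characteristic polynomial does not split into linear factors over ℚ, so A has no Jordan form over ℚ; the rational canonical form exists over any field.

R = [[0, 0, -4], [1, 0, 3], [0, 1, 2]]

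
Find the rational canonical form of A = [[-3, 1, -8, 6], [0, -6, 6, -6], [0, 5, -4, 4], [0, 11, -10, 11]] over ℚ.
The invariant factors of A (the non-unit diagonal entries of the Smith normal form of xI - A over ℚ[x]) are x + 3, (x + 3)(x^2 - 4x + 2), each dividing the next. The characteristic polynomial is their product, (x + 3)^2(x^2 - 4x + 2).

The rational canonical form is the block-diagonal matrix of companion matrices C(f_i):
R = [[-3, 0, 0, 0], [0, 0, 0, -6], [0, 1, 0, 10], [0, 0, 1, 1]].

Note the characteristic polynomial does not split into linear factors over ℚ, so A has no Jordan form over ℚ; the rational canonical form exists over any field.

R = [[-3, 0, 0, 0], [0, 0, 0, -6], [0, 1, 0, 10], [0, 0, 1, 1]]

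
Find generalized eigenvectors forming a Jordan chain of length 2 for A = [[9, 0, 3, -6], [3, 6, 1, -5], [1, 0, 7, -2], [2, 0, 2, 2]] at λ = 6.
We seek v_1 ∈ ker((A - 6I)^2) \ ker(A - 6I), then set v_{i+1} = (A - 6I) v_i.

One such chain is v_1 = [[0, 1, 1, 0]]^T, v_2 = [[3, 1, 1, 2]]^T. Check: (A - 6I) v_2 = [[0, 0, 0, 0]]^T = 0.

v_1 = [[0, 1, 1, 0]]^T, v_2 = [[3, 1, 1, 2]]^T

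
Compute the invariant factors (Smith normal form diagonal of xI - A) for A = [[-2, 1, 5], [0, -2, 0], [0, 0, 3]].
The Jordan structure of A has elementary divisors (x + 2)^2, (x - 3). Arranging the block sizes at each eigenvalue in decreasing order and taking row products gives the invariant factors.

Invariant factors (smallest first, each dividing the next): (x - 3)(x + 2)^2.

Check: the last factor (x - 3)(x + 2)^2 is the minimal polynomial, and the product (x - 3)(x + 2)^2 is the characteristic polynomial.

(x - 3)(x + 2)^2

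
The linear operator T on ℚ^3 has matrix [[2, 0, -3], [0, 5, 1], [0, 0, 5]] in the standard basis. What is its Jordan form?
J = [[2, 0, 0], [0, 5, 1], [0, 0, 5]]

The characteristic polynomial is det(xI - A) = (x - 5)^2(x - 2), so the eigenvalues are 2 (algebraic multiplicity 1), 5 (algebraic multiplicity 2).

For λ = 2: algebraic multiplicity 1 gives one 1×1 block.

For λ = 5: rank(A - 5I) = 2, rank((A - 5I)^2) = 1. The eigenspace has dimension 3 - 2 = 1, so there is 1 Jordan block; the rank sequence gives block sizes [2].

Assembling the blocks gives the Jordan form J above.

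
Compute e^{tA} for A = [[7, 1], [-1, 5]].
e^{tA} = [[(t + 1)*e^{6*t}, t*e^{6*t}], [-t*e^{6*t}, (1 - t)*e^{6*t}]]

A has Jordan form J = [[6, 1], [0, 6]] with A = PJP^{-1}, so e^{tA} = P e^{tJ} P^{-1}.

For a Jordan block J_k(λ), e^{tJ_k(λ)} = e^{λt} · (I + tN + t^2 N^2/2! + ... + t^{k-1} N^{k-1}/(k-1)!) where N is the nilpotent superdiagonal part.

Assembling the blocks and conjugating back gives the entries of e^{tA} as shown above.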